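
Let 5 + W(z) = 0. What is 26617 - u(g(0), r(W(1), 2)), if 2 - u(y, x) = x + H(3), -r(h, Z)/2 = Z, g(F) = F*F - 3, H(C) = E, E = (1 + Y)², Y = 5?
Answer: 26647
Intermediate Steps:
E = 36 (E = (1 + 5)² = 6² = 36)
H(C) = 36
g(F) = -3 + F² (g(F) = F² - 3 = -3 + F²)
W(z) = -5 (W(z) = -5 + 0 = -5)
r(h, Z) = -2*Z
u(y, x) = -34 - x (u(y, x) = 2 - (x + 36) = 2 - (36 + x) = 2 + (-36 - x) = -34 - x)
26617 - u(g(0), r(W(1), 2)) = 26617 - (-34 - (-2)*2) = 26617 - (-34 - 1*(-4)) = 26617 - (-34 + 4) = 26617 - 1*(-30) = 26617 + 30 = 26647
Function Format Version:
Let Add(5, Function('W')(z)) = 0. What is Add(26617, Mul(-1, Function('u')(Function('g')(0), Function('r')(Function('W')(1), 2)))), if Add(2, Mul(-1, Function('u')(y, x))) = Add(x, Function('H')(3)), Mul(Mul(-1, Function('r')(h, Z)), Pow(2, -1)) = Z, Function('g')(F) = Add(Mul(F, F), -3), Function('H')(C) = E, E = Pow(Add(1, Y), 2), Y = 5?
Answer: 26647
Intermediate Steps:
E = 36 (E = Pow(Add(1, 5), 2) = Pow(6, 2) = 36)
Function('H')(C) = 36
Function('g')(F) = Add(-3, Pow(F, 2)) (Function('g')(F) = Add(Pow(F, 2), -3) = Add(-3, Pow(F, 2)))
Function('W')(z) = -5 (Function('W')(z) = Add(-5, 0) = -5)
Function('r')(h, Z) = Mul(-2, Z)
Function('u')(y, x) = Add(-34, Mul(-1, x)) (Function('u')(y, x) = Add(2, Mul(-1, Add(x, 36))) = Add(2, Mul(-1, Add(36, x))) = Add(2, Add(-36, Mul(-1, x))) = Add(-34, Mul(-1, x)))
Add(26617, Mul(-1, Function('u')(Function('g')(0), Function('r')(Function('W')(1), 2)))) = Add(26617, Mul(-1, Add(-34, Mul(-1, Mul(-2, 2))))) = Add(26617, Mul(-1, Add(-34, Mul(-1, -4)))) = Add(26617, Mul(-1, Add(-34, 4))) = Add(26617, Mul(-1, -30)) = Add(26617, 30) = 26647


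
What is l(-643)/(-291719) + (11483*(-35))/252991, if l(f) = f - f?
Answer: -401905/252991 ≈ -1.5886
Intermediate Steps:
l(f) = 0
l(-643)/(-291719) + (11483*(-35))/252991 = 0/(-291719) + (11483*(-35))/252991 = 0*(-1/291719) - 401905*1/252991 = 0 - 401905/252991 = -401905/252991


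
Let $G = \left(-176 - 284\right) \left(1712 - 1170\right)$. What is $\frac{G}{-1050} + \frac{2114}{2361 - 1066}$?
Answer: $\frac{928826}{3885} \approx 239.08$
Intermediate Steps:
$G = -249320$ ($G = \left(-460\right) 542 = -249320$)
$\frac{G}{-1050} + \frac{2114}{2361 - 1066} = - \frac{249320}{-1050} + \frac{2114}{2361 - 1066} = \left(-249320\right) \left(- \frac{1}{1050}\right) + \frac{2114}{2361 - 1066} = \frac{24932}{105} + \frac{2114}{2361 - 1066} = \frac{24932}{105} + \frac{2114}{1295} = \frac{24932}{105} + 2114 \cdot \frac{1}{1295} = \frac{24932}{105} + \frac{302}{185} = \frac{928826}{3885}$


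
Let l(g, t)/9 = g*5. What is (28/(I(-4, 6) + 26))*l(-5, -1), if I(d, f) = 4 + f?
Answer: -175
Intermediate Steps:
l(g, t) = 45*g (l(g, t) = 9*(g*5) = 9*(5*g) = 45*g)
(28/(I(-4, 6) + 26))*l(-5, -1) = (28/((4 + 6) + 26))*(45*(-5)) = (28/(10 + 26))*(-225) = (28/36)*(-225) = ((1/36)*28)*(-225) = (7/9)*(-225) = -175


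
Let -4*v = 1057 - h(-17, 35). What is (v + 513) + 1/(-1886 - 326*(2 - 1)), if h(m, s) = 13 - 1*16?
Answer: 548575/2212 ≈ 248.00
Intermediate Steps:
h(m, s) = -3 (h(m, s) = 13 - 16 = -3)
v = -265 (v = -(1057 - 1*(-3))/4 = -(1057 + 3)/4 = -¼*1060 = -265)
(v + 513) + 1/(-1886 - 326*(2 - 1)) = (-265 + 513) + 1/(-1886 - 326*(2 - 1)) = 248 + 1/(-1886 - 326*1) = 248 + 1/(-1886 - 326) = 248 + 1/(-2212) = 248 - 1/2212 = 548575/2212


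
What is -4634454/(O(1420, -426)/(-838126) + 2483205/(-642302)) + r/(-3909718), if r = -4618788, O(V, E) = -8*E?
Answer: 812852563481673618789566/678801211839637419 ≈ 1.1975e+6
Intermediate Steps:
-4634454/(O(1420, -426)/(-838126) + 2483205/(-642302)) + r/(-3909718) = -4634454/(-8*(-426)/(-838126) + 2483205/(-642302)) - 4618788/(-3909718) = -4634454/(3408*(-1/838126) + 2483205*(-1/642302)) - 4618788*(-1/3909718) = -4634454/(-1704/419063 - 2483205/642302) + 2309394/1954859 = -4634454/(-1041713819523/269165003026) + 2309394/1954859 = -4634454*(-269165003026/1041713819523) + 2309394/1954859 = 415810941644619268/347237939841 + 2309394/1954859 = 812852563481673618789566/678801211839637419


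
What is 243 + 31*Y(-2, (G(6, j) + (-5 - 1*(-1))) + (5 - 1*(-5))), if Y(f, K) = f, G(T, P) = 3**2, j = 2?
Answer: 181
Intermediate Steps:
G(T, P) = 9
243 + 31*Y(-2, (G(6, j) + (-5 - 1*(-1))) + (5 - 1*(-5))) = 243 + 31*(-2) = 243 - 62 = 181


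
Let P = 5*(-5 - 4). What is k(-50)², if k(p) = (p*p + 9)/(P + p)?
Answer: 6295081/9025 ≈ 697.52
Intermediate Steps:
P = -45 (P = 5*(-9) = -45)
k(p) = (9 + p²)/(-45 + p) (k(p) = (p*p + 9)/(-45 + p) = (p² + 9)/(-45 + p) = (9 + p²)/(-45 + p))
k(-50)² = ((9 + (-50)²)/(-45 - 50))² = ((9 + 2500)/(-95))² = (-1/95*2509)² = (-2509/95)² = 6295081/9025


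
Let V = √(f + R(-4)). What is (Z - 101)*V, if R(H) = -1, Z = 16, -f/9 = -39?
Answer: -425*√14 ≈ -1590.2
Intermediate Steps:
f = 351 (f = -9*(-39) = 351)
V = 5*√14 (V = √(351 - 1) = √350 = 5*√14 ≈ 18.708)
(Z - 101)*V = (16 - 101)*(5*√14) = -425*√14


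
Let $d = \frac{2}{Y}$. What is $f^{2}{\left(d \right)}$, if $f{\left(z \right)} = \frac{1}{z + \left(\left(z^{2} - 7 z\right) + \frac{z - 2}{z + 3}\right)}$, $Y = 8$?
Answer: $\frac{43264}{168921} \approx 0.25612$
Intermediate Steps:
$d = \frac{1}{4}$ ($d = \frac{2}{8} = 2 \cdot \frac{1}{8} = \frac{1}{4} \approx 0.25$)
$f{\left(z \right)} = \frac{1}{z^{2} - 6 z + \frac{-2 + z}{3 + z}}$ ($f{\left(z \right)} = \frac{1}{z + \left(\left(z^{2} - 7 z\right) + \frac{-2 + z}{3 + z}\right)} = \frac{1}{z + \left(z^{2} - 7 z + \frac{-2 + z}{3 + z}\right)} = \frac{1}{z^{2} - 6 z + \frac{-2 + z}{3 + z}}$)
$f^{2}{\left(d \right)} = \left(\frac{3 + \frac{1}{4}}{-2 + \left(\frac{1}{4}\right)^{3} - \frac{17}{4} - \frac{3}{16}}\right)^{2} = \left(\frac{1}{-2 + \frac{1}{64} - \frac{17}{4} - \frac{3}{16}} \cdot \frac{13}{4}\right)^{2} = \left(\frac{1}{- \frac{411}{64}} \cdot \frac{13}{4}\right)^{2} = \left(\left(- \frac{64}{411}\right) \frac{13}{4}\right)^{2} = \left(- \frac{208}{411}\right)^{2} = \frac{43264}{168921}$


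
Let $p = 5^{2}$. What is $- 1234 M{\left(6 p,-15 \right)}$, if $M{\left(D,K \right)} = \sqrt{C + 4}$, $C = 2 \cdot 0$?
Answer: $-2468$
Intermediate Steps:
$C = 0$
$p = 25$
$M{\left(D,K \right)} = 2$ ($M{\left(D,K \right)} = \sqrt{0 + 4} = \sqrt{4} = 2$)
$- 1234 M{\left(6 p,-15 \right)} = \left(-1234\right) 2 = -2468$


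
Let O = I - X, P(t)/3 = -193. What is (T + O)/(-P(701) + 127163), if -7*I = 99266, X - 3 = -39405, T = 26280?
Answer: 180254/447097 ≈ 0.40317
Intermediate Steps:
X = -39402 (X = 3 - 39405 = -39402)
P(t) = -579 (P(t) = 3*(-193) = -579)
I = -99266/7 (I = -⅐*99266 = -99266/7 ≈ -14181.)
O = 176548/7 (O = -99266/7 - 1*(-39402) = -99266/7 + 39402 = 176548/7 ≈ 25221.)
(T + O)/(-P(701) + 127163) = (26280 + 176548/7)/(-1*(-579) + 127163) = 360508/(7*(579 + 127163)) = (360508/7)/127742 = (360508/7)*(1/127742) = 180254/447097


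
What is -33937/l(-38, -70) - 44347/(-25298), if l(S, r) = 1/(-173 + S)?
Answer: 181151610033/25298 ≈ 7.1607e+6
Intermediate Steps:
-33937/l(-38, -70) - 44347/(-25298) = -33937/(1/(-173 - 38)) - 44347/(-25298) = -33937/(1/(-211)) - 44347*(-1/25298) = -33937/(-1/211) + 44347/25298 = -33937*(-211) + 44347/25298 = 7160707 + 44347/25298 = 181151610033/25298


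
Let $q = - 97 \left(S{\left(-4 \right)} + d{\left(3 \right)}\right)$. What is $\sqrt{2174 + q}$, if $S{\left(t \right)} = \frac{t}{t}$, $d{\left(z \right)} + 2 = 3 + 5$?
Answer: $\sqrt{1495} \approx 38.665$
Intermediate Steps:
$d{\left(z \right)} = 6$ ($d{\left(z \right)} = -2 + \left(3 + 5\right) = -2 + 8 = 6$)
$S{\left(t \right)} = 1$
$q = -679$ ($q = - 97 \left(1 + 6\right) = \left(-97\right) 7 = -679$)
$\sqrt{2174 + q} = \sqrt{2174 - 679} = \sqrt{1495}$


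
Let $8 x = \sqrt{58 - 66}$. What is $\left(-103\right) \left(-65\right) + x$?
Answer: $6695 + \frac{i \sqrt{2}}{4} \approx 6695.0 + 0.35355 i$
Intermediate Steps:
$x = \frac{i \sqrt{2}}{4}$ ($x = \frac{\sqrt{58 - 66}}{8} = \frac{\sqrt{-8}}{8} = \frac{2 i \sqrt{2}}{8} = \frac{i \sqrt{2}}{4} \approx 0.35355 i$)
$\left(-103\right) \left(-65\right) + x = \left(-103\right) \left(-65\right) + \frac{i \sqrt{2}}{4} = 6695 + \frac{i \sqrt{2}}{4}$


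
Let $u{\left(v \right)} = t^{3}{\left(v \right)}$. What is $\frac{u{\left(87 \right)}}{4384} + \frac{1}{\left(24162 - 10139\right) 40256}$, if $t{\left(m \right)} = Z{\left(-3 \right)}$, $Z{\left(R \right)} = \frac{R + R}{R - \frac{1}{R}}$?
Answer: $\frac{6430124827}{2474811348992} \approx 0.0025982$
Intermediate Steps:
$Z{\left(R \right)} = \frac{2 R}{R - \frac{1}{R}}$
$t{\left(m \right)} = \frac{9}{4}$ ($t{\left(m \right)} = \frac{2 \left(-3\right)^{2}}{-1 + \left(-3\right)^{2}} = 2 \cdot 9 \frac{1}{-1 + 9} = 2 \cdot 9 \cdot \frac{1}{8} = \frac{9}{4}$)
$u{\left(v \right)} = \frac{729}{64}$ ($u{\left(v \right)} = \left(\frac{9}{4}\right)^{3} = \frac{729}{64}$)
$\frac{u{\left(87 \right)}}{4384} + \frac{1}{\left(24162 - 10139\right) 40256} = \frac{729}{64 \cdot 4384} + \frac{1}{\left(24162 - 10139\right) 40256} = \frac{729}{64} \cdot \frac{1}{4384} + \frac{1}{14023} \cdot \frac{1}{40256} = \frac{729}{280576} + \frac{1}{14023} \cdot \frac{1}{40256} = \frac{729}{280576} + \frac{1}{564509888} = \frac{6430124827}{2474811348992}$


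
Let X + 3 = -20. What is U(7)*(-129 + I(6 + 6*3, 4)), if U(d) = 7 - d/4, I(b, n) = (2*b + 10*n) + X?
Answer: -336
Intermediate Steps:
X = -23 (X = -3 - 20 = -23)
I(b, n) = -23 + 2*b + 10*n (I(b, n) = (2*b + 10*n) - 23 = -23 + 2*b + 10*n)
U(d) = 7 - d/4
U(7)*(-129 + I(6 + 6*3, 4)) = (7 - 1/4*7)*(-129 + (-23 + 2*(6 + 6*3) + 10*4)) = (7 - 7/4)*(-129 + (-23 + 2*(6 + 18) + 40)) = 21*(-129 + (-23 + 2*24 + 40))/4 = 21*(-129 + (-23 + 48 + 40))/4 = 21*(-129 + 65)/4 = (21/4)*(-64) = -336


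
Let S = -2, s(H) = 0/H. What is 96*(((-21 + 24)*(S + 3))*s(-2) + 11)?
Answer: 1056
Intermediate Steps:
s(H) = 0
96*(((-21 + 24)*(S + 3))*s(-2) + 11) = 96*(((-21 + 24)*(-2 + 3))*0 + 11) = 96*((3*1)*0 + 11) = 96*(3*0 + 11) = 96*(0 + 11) = 96*11 = 1056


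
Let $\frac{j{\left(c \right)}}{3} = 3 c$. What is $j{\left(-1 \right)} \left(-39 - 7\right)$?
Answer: $414$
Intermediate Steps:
$j{\left(c \right)} = 9 c$ ($j{\left(c \right)} = 3 \cdot 3 c = 9 c$)
$j{\left(-1 \right)} \left(-39 - 7\right) = 9 \left(-1\right) \left(-39 - 7\right) = \left(-9\right) \left(-46\right) = 414$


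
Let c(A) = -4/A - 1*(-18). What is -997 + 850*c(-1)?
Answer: 17703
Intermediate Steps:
c(A) = 18 - 4/A (c(A) = -4/A + 18 = 18 - 4/A)
-997 + 850*c(-1) = -997 + 850*(18 - 4/(-1)) = -997 + 850*(18 - 4*(-1)) = -997 + 850*(18 + 4) = -997 + 850*22 = -997 + 18700 = 17703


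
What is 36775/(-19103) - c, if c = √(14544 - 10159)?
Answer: -36775/19103 - √4385 ≈ -68.144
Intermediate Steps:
c = √4385 ≈ 66.219
36775/(-19103) - c = 36775/(-19103) - √4385 = 36775*(-1/19103) - √4385 = -36775/19103 - √4385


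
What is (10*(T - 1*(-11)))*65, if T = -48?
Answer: -24050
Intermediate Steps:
(10*(T - 1*(-11)))*65 = (10*(-48 - 1*(-11)))*65 = (10*(-48 + 11))*65 = (10*(-37))*65 = -370*65 = -24050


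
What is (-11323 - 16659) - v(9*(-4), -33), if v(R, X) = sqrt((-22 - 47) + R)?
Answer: -27982 - I*sqrt(105) ≈ -27982.0 - 10.247*I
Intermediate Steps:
v(R, X) = sqrt(-69 + R)
(-11323 - 16659) - v(9*(-4), -33) = (-11323 - 16659) - sqrt(-69 + 9*(-4)) = -27982 - sqrt(-69 - 36) = -27982 - sqrt(-105) = -27982 - I*sqrt(105)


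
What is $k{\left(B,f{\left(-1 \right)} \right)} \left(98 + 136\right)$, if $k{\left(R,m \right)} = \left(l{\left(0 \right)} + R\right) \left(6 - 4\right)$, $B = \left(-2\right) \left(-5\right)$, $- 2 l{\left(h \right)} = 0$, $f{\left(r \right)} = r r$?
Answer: $4680$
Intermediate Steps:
$f{\left(r \right)} = r^{2}$
$l{\left(h \right)} = 0$ ($l{\left(h \right)} = \left(- \frac{1}{2}\right) 0 = 0$)
$B = 10$
$k{\left(R,m \right)} = 2 R$ ($k{\left(R,m \right)} = \left(0 + R\right) \left(6 - 4\right) = R 2 = 2 R$)
$k{\left(B,f{\left(-1 \right)} \right)} \left(98 + 136\right) = 2 \cdot 10 \left(98 + 136\right) = 20 \cdot 234 = 4680$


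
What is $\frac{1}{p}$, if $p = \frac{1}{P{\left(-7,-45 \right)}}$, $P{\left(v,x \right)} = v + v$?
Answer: $-14$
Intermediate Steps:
$P{\left(v,x \right)} = 2 v$
$p = - \frac{1}{14}$ ($p = \frac{1}{2 \left(-7\right)} = \frac{1}{-14} = - \frac{1}{14} \approx -0.071429$)
$\frac{1}{p} = \frac{1}{- \frac{1}{14}} = -14$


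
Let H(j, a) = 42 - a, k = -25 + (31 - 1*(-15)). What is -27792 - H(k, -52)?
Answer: -27886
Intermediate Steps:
k = 21 (k = -25 + (31 + 15) = -25 + 46 = 21)
-27792 - H(k, -52) = -27792 - (42 - 1*(-52)) = -27792 - (42 + 52) = -27792 - 1*94 = -27792 - 94 = -27886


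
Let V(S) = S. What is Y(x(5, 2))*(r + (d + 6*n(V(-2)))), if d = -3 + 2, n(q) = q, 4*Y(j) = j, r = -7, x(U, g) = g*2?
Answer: -20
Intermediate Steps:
x(U, g) = 2*g
Y(j) = j/4
d = -1
Y(x(5, 2))*(r + (d + 6*n(V(-2)))) = ((2*2)/4)*(-7 + (-1 + 6*(-2))) = ((¼)*4)*(-7 + (-1 - 12)) = 1*(-7 - 13) = 1*(-20) = -20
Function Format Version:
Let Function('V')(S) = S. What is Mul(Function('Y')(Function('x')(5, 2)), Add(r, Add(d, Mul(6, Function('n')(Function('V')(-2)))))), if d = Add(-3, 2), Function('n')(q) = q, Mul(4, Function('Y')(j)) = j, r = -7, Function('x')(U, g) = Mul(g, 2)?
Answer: -20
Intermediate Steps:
Function('x')(U, g) = Mul(2, g)
Function('Y')(j) = Mul(Rational(1, 4), j)
d = -1
Mul(Function('Y')(Function('x')(5, 2)), Add(r, Add(d, Mul(6, Function('n')(Function('V')(-2)))))) = Mul(Mul(Rational(1, 4), Mul(2, 2)), Add(-7, Add(-1, Mul(6, -2)))) = Mul(Mul(Rational(1, 4), 4), Add(-7, Add(-1, -12))) = Mul(1, Add(-7, -13)) = Mul(1, -20) = -20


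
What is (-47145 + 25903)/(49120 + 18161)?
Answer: -21242/67281 ≈ -0.31572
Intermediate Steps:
(-47145 + 25903)/(49120 + 18161) = -21242/67281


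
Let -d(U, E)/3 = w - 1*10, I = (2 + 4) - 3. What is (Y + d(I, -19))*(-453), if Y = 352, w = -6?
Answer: -181200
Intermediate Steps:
I = 3 (I = 6 - 3 = 3)
d(U, E) = 48 (d(U, E) = -3*(-6 - 1*10) = -3*(-6 - 10) = -3*(-16) = 48)
(Y + d(I, -19))*(-453) = (352 + 48)*(-453) = 400*(-453) = -181200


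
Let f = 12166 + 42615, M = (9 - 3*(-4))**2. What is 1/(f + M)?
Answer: 1/55222 ≈ 1.8109e-5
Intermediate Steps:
M = 441 (M = (9 + 12)**2 = 21**2 = 441)
f = 54781
1/(f + M) = 1/(54781 + 441) = 1/55222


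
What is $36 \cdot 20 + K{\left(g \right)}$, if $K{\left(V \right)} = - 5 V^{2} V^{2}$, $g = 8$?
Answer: $-19760$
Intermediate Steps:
$K{\left(V \right)} = - 5 V^{4}$
$36 \cdot 20 + K{\left(g \right)} = 36 \cdot 20 - 5 \cdot 8^{4} = 720 - 20480 = -19760$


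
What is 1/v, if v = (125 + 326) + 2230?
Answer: 1/2681 ≈ 0.00037300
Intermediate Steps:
v = 2681 (v = 451 + 2230 = 2681)
1/v = 1/2681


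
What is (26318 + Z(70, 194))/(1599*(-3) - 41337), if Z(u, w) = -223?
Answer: -26095/46134 ≈ -0.56563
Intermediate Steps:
(26318 + Z(70, 194))/(1599*(-3) - 41337) = (26318 - 223)/(1599*(-3) - 41337) = 26095/(-4797 - 41337) = 26095/(-46134) = 26095*(-1/46134) = -26095/46134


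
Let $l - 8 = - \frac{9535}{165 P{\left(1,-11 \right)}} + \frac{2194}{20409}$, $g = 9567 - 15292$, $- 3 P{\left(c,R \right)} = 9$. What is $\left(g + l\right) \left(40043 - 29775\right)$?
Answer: $- \frac{39401772475768}{673497} \approx -5.8503 \cdot 10^{7}$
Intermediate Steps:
$P{\left(c,R \right)} = -3$ ($P{\left(c,R \right)} = \left(- \frac{1}{3}\right) 9 = -3$)
$g = -5725$ ($g = 9567 - 15292 = -5725$)
$l = \frac{18433699}{673497}$ ($l = 8 + \left(- \frac{9535}{165 \left(-3\right)} + \frac{2194}{20409}\right) = 8 + \left(- \frac{9535}{-495} + 2194 \cdot \frac{1}{20409}\right) = 8 + \left(\left(-9535\right) \left(- \frac{1}{495}\right) + \frac{2194}{20409}\right) = 8 + \left(\frac{1907}{99} + \frac{2194}{20409}\right) = 8 + \frac{13045723}{673497} = \frac{18433699}{673497} \approx 27.37$)
$\left(g + l\right) \left(40043 - 29775\right) = \left(-5725 + \frac{18433699}{673497}\right) \left(40043 - 29775\right) = \left(- \frac{3837336626}{673497}\right) 10268 = - \frac{39401772475768}{673497}$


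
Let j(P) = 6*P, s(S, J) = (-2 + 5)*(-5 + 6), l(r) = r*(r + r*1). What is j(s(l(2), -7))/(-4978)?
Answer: -9/2489 ≈ -0.0036159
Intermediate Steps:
l(r) = 2*r**2 (l(r) = r*(r + r) = r*(2*r) = 2*r**2)
s(S, J) = 3 (s(S, J) = 3*1 = 3)
j(s(l(2), -7))/(-4978) = (6*3)/(-4978) = 18*(-1/4978) = -9/2489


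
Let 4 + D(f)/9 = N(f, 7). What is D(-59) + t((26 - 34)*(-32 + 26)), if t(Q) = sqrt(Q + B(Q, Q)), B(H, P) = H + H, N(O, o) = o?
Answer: 39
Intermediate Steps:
D(f) = 27 (D(f) = -36 + 9*7 = -36 + 63 = 27)
B(H, P) = 2*H
t(Q) = sqrt(3)*sqrt(Q) (t(Q) = sqrt(Q + 2*Q) = sqrt(3*Q) = sqrt(3)*sqrt(Q))
D(-59) + t((26 - 34)*(-32 + 26)) = 27 + sqrt(3)*sqrt((26 - 34)*(-32 + 26)) = 27 + sqrt(3)*sqrt(-8*(-6)) = 27 + sqrt(3)*sqrt(48) = 27 + sqrt(3)*(4*sqrt(3)) = 27 + 12 = 39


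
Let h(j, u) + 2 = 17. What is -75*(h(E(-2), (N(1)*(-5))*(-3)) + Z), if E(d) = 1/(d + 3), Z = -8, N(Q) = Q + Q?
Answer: -525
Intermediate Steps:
N(Q) = 2*Q
E(d) = 1/(3 + d)
h(j, u) = 15 (h(j, u) = -2 + 17 = 15)
-75*(h(E(-2), (N(1)*(-5))*(-3)) + Z) = -75*(15 - 8) = -75*7 = -525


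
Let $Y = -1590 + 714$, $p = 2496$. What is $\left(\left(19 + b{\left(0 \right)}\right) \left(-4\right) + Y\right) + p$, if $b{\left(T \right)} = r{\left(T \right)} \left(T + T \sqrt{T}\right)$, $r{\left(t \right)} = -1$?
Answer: $1544$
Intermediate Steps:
$b{\left(T \right)} = - T - T^{\frac{3}{2}}$ ($b{\left(T \right)} = - (T + T \sqrt{T}) = - (T + T^{\frac{3}{2}}) = - T - T^{\frac{3}{2}}$)
$Y = -876$
$\left(\left(19 + b{\left(0 \right)}\right) \left(-4\right) + Y\right) + p = \left(\left(19 - 0^{\frac{3}{2}}\right) \left(-4\right) - 876\right) + 2496 = \left(\left(19 + \left(0 - 0\right)\right) \left(-4\right) - 876\right) + 2496 = \left(\left(19 + \left(0 + 0\right)\right) \left(-4\right) - 876\right) + 2496 = \left(\left(19 + 0\right) \left(-4\right) - 876\right) + 2496 = \left(19 \left(-4\right) - 876\right) + 2496 = \left(-76 - 876\right) + 2496 = -952 + 2496 = 1544$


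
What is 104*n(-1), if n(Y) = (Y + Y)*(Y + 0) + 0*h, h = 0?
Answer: 208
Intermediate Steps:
n(Y) = 2*Y**2 (n(Y) = (Y + Y)*(Y + 0) + 0*0 = (2*Y)*Y + 0 = 2*Y**2 + 0 = 2*Y**2)
104*n(-1) = 104*(2*(-1)**2) = 104*(2*1) = 104*2 = 208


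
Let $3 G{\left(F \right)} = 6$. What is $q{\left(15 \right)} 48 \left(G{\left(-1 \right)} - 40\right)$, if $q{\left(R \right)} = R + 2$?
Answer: $-31008$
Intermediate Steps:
$G{\left(F \right)} = 2$ ($G{\left(F \right)} = \frac{1}{3} \cdot 6 = 2$)
$q{\left(R \right)} = 2 + R$
$q{\left(15 \right)} 48 \left(G{\left(-1 \right)} - 40\right) = \left(2 + 15\right) 48 \left(2 - 40\right) = 17 \cdot 48 \left(-38\right) = 816 \left(-38\right) = -31008$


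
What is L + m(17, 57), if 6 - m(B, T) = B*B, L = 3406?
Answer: 3123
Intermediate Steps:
m(B, T) = 6 - B² (m(B, T) = 6 - B*B = 6 - B²)
L + m(17, 57) = 3406 + (6 - 1*17²) = 3406 + (6 - 1*289) = 3406 + (6 - 289) = 3406 - 283 = 3123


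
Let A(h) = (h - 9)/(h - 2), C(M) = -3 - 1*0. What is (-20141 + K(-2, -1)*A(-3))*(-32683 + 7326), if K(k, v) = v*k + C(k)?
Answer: 2553880969/5 ≈ 5.1078e+8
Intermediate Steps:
C(M) = -3 (C(M) = -3 + 0 = -3)
A(h) = (-9 + h)/(-2 + h)
K(k, v) = -3 + k*v (K(k, v) = v*k - 3 = k*v - 3 = -3 + k*v)
(-20141 + K(-2, -1)*A(-3))*(-32683 + 7326) = (-20141 + (-3 - 2*(-1))*((-9 - 3)/(-2 - 3)))*(-32683 + 7326) = (-20141 + (-3 + 2)*(-12/(-5)))*(-25357) = (-20141 - (-1)*(-12)/5)*(-25357) = (-20141 - 1*12/5)*(-25357) = (-20141 - 12/5)*(-25357) = -100717/5*(-25357) = 2553880969/5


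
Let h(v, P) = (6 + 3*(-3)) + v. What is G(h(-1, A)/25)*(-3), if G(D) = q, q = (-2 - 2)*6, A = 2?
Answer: 72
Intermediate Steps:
h(v, P) = -3 + v (h(v, P) = (6 - 9) + v = -3 + v)
q = -24 (q = -4*6 = -24)
G(D) = -24
G(h(-1, A)/25)*(-3) = -24*(-3) = 72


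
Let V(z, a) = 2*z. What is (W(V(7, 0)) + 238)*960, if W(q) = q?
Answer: 241920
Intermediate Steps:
(W(V(7, 0)) + 238)*960 = (2*7 + 238)*960 = (14 + 238)*960 = 252*960 = 241920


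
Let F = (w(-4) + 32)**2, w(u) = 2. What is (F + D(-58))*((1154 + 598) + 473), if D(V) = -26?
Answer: 2514250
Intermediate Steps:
F = 1156 (F = (2 + 32)**2 = 34**2 = 1156)
(F + D(-58))*((1154 + 598) + 473) = (1156 - 26)*((1154 + 598) + 473) = 1130*(1752 + 473) = 1130*2225 = 2514250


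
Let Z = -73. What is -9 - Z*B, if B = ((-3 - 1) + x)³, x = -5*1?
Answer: -53226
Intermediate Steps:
x = -5
B = -729 (B = ((-3 - 1) - 5)³ = (-4 - 5)³ = (-9)³ = -729)
-9 - Z*B = -9 - (-73)*(-729) = -9 - 1*53217 = -9 - 53217 = -53226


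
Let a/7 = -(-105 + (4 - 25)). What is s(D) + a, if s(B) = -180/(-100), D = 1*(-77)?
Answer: 4419/5 ≈ 883.80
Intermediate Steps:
D = -77
a = 882 (a = 7*(-(-105 + (4 - 25))) = 7*(-(-105 - 21)) = 7*(-1*(-126)) = 7*126 = 882)
s(B) = 9/5 (s(B) = -180*(-1/100) = 9/5)
s(D) + a = 9/5 + 882 = 4419/5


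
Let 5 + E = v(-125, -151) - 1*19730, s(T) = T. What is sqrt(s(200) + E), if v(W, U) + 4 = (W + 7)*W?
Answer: I*sqrt(4789) ≈ 69.203*I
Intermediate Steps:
v(W, U) = -4 + W*(7 + W) (v(W, U) = -4 + (W + 7)*W = -4 + (7 + W)*W = -4 + W*(7 + W))
E = -4989 (E = -5 + ((-4 + (-125)**2 + 7*(-125)) - 1*19730) = -5 + ((-4 + 15625 - 875) - 19730) = -5 + (14746 - 19730) = -5 - 4984 = -4989)
sqrt(s(200) + E) = sqrt(200 - 4989) = sqrt(-4789) = I*sqrt(4789)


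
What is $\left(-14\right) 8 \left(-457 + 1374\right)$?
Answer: $-102704$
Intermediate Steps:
$\left(-14\right) 8 \left(-457 + 1374\right) = \left(-112\right) 917 = -102704$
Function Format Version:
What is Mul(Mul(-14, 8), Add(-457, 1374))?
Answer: -102704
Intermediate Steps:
Mul(Mul(-14, 8), Add(-457, 1374)) = Mul(-112, 917) = -102704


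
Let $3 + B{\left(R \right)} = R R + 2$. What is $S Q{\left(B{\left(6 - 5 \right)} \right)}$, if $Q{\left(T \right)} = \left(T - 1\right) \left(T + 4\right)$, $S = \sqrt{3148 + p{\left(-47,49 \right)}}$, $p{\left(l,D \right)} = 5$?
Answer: $- 4 \sqrt{3153} \approx -224.61$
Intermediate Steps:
$B{\left(R \right)} = -1 + R^{2}$ ($B{\left(R \right)} = -3 + \left(R R + 2\right) = -3 + \left(R^{2} + 2\right) = -3 + \left(2 + R^{2}\right) = -1 + R^{2}$)
$S = \sqrt{3153}$ ($S = \sqrt{3148 + 5} = \sqrt{3153} \approx 56.152$)
$Q{\left(T \right)} = \left(-1 + T\right) \left(4 + T\right)$
$S Q{\left(B{\left(6 - 5 \right)} \right)} = \sqrt{3153} \left(-4 + \left(-1 + \left(6 - 5\right)^{2}\right)^{2} + 3 \left(-1 + \left(6 - 5\right)^{2}\right)\right) = \sqrt{3153} \left(-4 + \left(-1 + 1^{2}\right)^{2} + 3 \left(-1 + 1^{2}\right)\right) = \sqrt{3153} \left(-4 + \left(-1 + 1\right)^{2} + 3 \left(-1 + 1\right)\right) = \sqrt{3153} \left(-4 + 0^{2} + 3 \cdot 0\right) = \sqrt{3153} \left(-4 + 0 + 0\right) = \sqrt{3153} \left(-4\right) = - 4 \sqrt{3153}$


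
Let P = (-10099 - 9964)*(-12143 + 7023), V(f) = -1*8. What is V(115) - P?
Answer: -102722568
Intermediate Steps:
V(f) = -8
P = 102722560 (P = -20063*(-5120) = 102722560)
V(115) - P = -8 - 1*102722560 = -8 - 102722560 = -102722568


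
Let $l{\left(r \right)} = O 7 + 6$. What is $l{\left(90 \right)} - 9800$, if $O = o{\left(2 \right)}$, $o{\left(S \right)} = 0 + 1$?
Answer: $-9787$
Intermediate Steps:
$o{\left(S \right)} = 1$
$O = 1$
$l{\left(r \right)} = 13$ ($l{\left(r \right)} = 1 \cdot 7 + 6 = 7 + 6 = 13$)
$l{\left(90 \right)} - 9800 = 13 - 9800 = -9787$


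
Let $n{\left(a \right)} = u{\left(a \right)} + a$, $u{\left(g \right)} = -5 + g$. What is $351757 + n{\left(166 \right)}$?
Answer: $352084$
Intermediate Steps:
$n{\left(a \right)} = -5 + 2 a$ ($n{\left(a \right)} = \left(-5 + a\right) + a = -5 + 2 a$)
$351757 + n{\left(166 \right)} = 351757 + \left(-5 + 2 \cdot 166\right) = 351757 + \left(-5 + 332\right) = 351757 + 327 = 352084$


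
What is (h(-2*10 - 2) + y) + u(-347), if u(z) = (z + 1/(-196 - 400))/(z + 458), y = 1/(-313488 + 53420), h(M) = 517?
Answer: 552576861931/1075316163 ≈ 513.87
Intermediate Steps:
y = -1/260068 (y = 1/(-260068) = -1/260068 ≈ -3.8451e-6)
u(z) = (-1/596 + z)/(458 + z) (u(z) = (z + 1/(-596))/(458 + z) = (z - 1/596)/(458 + z) = (-1/596 + z)/(458 + z))
(h(-2*10 - 2) + y) + u(-347) = (517 - 1/260068) + (-1/596 - 347)/(458 - 347) = 134455155/260068 - 206813/596/111 = 134455155/260068 + (1/111)*(-206813/596) = 134455155/260068 - 206813/66156 = 552576861931/1075316163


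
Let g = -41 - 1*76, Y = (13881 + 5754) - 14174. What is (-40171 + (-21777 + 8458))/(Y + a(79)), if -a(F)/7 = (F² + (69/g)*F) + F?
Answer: 1043055/749831 ≈ 1.3911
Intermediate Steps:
Y = 5461 (Y = 19635 - 14174 = 5461)
g = -117 (g = -41 - 76 = -117)
a(F) = -7*F² - 112*F/39 (a(F) = -7*((F² + (69/(-117))*F) + F) = -7*((F² + (69*(-1/117))*F) + F) = -7*((F² - 23*F/39) + F) = -7*(F² + 16*F/39) = -7*F² - 112*F/39)
(-40171 + (-21777 + 8458))/(Y + a(79)) = (-40171 + (-21777 + 8458))/(5461 + (7/39)*79*(-16 - 39*79)) = (-40171 - 13319)/(5461 + (7/39)*79*(-16 - 3081)) = -53490/(5461 + (7/39)*79*(-3097)) = -53490/(5461 - 1712641/39) = -53490/(-1499662/39) = -53490*(-39/1499662) = 1043055/749831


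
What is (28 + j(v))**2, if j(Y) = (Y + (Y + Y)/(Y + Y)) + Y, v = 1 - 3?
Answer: 625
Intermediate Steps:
v = -2
j(Y) = 1 + 2*Y (j(Y) = (Y + (2*Y)/((2*Y))) + Y = (Y + (2*Y)*(1/(2*Y))) + Y = (Y + 1) + Y = (1 + Y) + Y = 1 + 2*Y)
(28 + j(v))**2 = (28 + (1 + 2*(-2)))**2 = (28 + (1 - 4))**2 = (28 - 3)**2 = 25**2 = 625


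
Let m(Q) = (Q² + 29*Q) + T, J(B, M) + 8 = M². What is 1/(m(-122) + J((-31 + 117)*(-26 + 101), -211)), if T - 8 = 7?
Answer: 1/55874 ≈ 1.7897e-5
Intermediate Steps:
T = 15 (T = 8 + 7 = 15)
J(B, M) = -8 + M²
m(Q) = 15 + Q² + 29*Q (m(Q) = (Q² + 29*Q) + 15 = 15 + Q² + 29*Q)
1/(m(-122) + J((-31 + 117)*(-26 + 101), -211)) = 1/((15 + (-122)² + 29*(-122)) + (-8 + (-211)²)) = 1/((15 + 14884 - 3538) + (-8 + 44521)) = 1/(11361 + 44513) = 1/55874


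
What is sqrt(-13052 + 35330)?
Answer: sqrt(22278) ≈ 149.26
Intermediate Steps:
sqrt(-13052 + 35330) = sqrt(22278)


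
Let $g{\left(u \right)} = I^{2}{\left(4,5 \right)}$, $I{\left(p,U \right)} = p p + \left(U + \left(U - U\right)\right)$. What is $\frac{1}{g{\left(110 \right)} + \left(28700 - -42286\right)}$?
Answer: $\frac{1}{71427} \approx 1.4 \cdot 10^{-5}$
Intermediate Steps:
$I{\left(p,U \right)} = U + p^{2}$ ($I{\left(p,U \right)} = p^{2} + \left(U + 0\right) = p^{2} + U = U + p^{2}$)
$g{\left(u \right)} = 441$ ($g{\left(u \right)} = \left(5 + 4^{2}\right)^{2} = \left(5 + 16\right)^{2} = 21^{2} = 441$)
$\frac{1}{g{\left(110 \right)} + \left(28700 - -42286\right)} = \frac{1}{441 + \left(28700 - -42286\right)} = \frac{1}{441 + \left(28700 + 42286\right)} = \frac{1}{441 + 70986} = \frac{1}{71427}$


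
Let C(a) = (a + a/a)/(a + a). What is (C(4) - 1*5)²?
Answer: 1225/64 ≈ 19.141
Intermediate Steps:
C(a) = (1 + a)/(2*a) (C(a) = (a + 1)/((2*a)) = (1 + a)*(1/(2*a)) = (1 + a)/(2*a))
(C(4) - 1*5)² = ((½)*(1 + 4)/4 - 1*5)² = ((½)*(¼)*5 - 5)² = (5/8 - 5)² = (-35/8)² = 1225/64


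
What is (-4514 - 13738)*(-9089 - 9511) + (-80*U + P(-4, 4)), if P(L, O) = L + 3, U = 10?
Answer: 339486399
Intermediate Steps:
P(L, O) = 3 + L
(-4514 - 13738)*(-9089 - 9511) + (-80*U + P(-4, 4)) = (-4514 - 13738)*(-9089 - 9511) + (-80*10 + (3 - 4)) = -18252*(-18600) + (-800 - 1) = 339487200 - 801 = 339486399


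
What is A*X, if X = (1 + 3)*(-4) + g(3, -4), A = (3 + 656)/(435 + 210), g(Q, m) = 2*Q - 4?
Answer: -9226/645 ≈ -14.304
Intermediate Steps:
g(Q, m) = -4 + 2*Q
A = 659/645 ≈ 1.0217
X = -14 (X = (1 + 3)*(-4) + (-4 + 2*3) = 4*(-4) + (-4 + 6) = -16 + 2 = -14)
A*X = (659/645)*(-14) = -9226/645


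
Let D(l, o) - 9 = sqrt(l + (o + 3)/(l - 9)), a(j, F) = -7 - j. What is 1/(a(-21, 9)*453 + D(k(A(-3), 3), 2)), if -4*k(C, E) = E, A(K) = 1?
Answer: 990756/6292291553 - 2*I*sqrt(7683)/6292291553 ≈ 0.00015746 - 2.786e-8*I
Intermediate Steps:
k(C, E) = -E/4
D(l, o) = 9 + sqrt(l + (3 + o)/(-9 + l)) (D(l, o) = 9 + sqrt(l + (o + 3)/(l - 9)) = 9 + sqrt(l + (3 + o)/(-9 + l)))
1/(a(-21, 9)*453 + D(k(A(-3), 3), 2)) = 1/((-7 - 1*(-21))*453 + (9 + sqrt((3 + 2 + (-1/4*3)*(-9 - 1/4*3))/(-9 - 1/4*3)))) = 1/((-7 + 21)*453 + (9 + sqrt((3 + 2 - 3*(-9 - 3/4)/4)/(-9 - 3/4)))) = 1/(14*453 + (9 + sqrt((3 + 2 - 3/4*(-39/4))/(-39/4)))) = 1/(6342 + (9 + sqrt(-4*(3 + 2 + 117/16)/39))) = 1/(6342 + (9 + sqrt(-4/39*197/16))) = 1/(6342 + (9 + sqrt(-197/156))) = 1/(6342 + (9 + I*sqrt(7683)/78)) = 1/(6351 + I*sqrt(7683)/78)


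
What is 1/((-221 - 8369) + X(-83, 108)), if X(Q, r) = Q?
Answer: -1/8673 ≈ -0.00011530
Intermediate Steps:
1/((-221 - 8369) + X(-83, 108)) = 1/((-221 - 8369) - 83) = 1/(-8590 - 83) = 1/(-8673) = -1/8673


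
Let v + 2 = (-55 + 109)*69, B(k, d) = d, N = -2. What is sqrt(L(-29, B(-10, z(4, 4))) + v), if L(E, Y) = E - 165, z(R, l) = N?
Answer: sqrt(3530) ≈ 59.414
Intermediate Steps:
z(R, l) = -2
v = 3724 (v = -2 + (-55 + 109)*69 = -2 + 54*69 = -2 + 3726 = 3724)
L(E, Y) = -165 + E
sqrt(L(-29, B(-10, z(4, 4))) + v) = sqrt((-165 - 29) + 3724) = sqrt(-194 + 3724) = sqrt(3530)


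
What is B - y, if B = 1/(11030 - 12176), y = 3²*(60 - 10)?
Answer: -515701/1146 ≈ -450.00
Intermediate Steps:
y = 450 (y = 9*50 = 450)
B = -1/1146 (B = 1/(-1146) = -1/1146 ≈ -0.00087260)
B - y = -1/1146 - 1*450 = -1/1146 - 450 = -515701/1146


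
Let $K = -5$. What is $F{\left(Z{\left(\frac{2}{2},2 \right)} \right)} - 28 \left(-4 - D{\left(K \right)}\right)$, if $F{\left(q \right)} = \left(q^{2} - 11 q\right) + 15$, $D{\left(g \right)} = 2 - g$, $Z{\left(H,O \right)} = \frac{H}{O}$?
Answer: $\frac{1271}{4} \approx 317.75$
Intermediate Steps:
$F{\left(q \right)} = 15 + q^{2} - 11 q$
$F{\left(Z{\left(\frac{2}{2},2 \right)} \right)} - 28 \left(-4 - D{\left(K \right)}\right) = \left(15 + \left(\frac{2 \cdot \frac{1}{2}}{2}\right)^{2} - 11 \frac{2 \cdot \frac{1}{2}}{2}\right) - 28 \left(-4 - \left(2 - -5\right)\right) = \left(15 + \left(2 \cdot \frac{1}{2} \cdot \frac{1}{2}\right)^{2} - 11 \cdot 2 \cdot \frac{1}{2} \cdot \frac{1}{2}\right) - 28 \left(-4 - \left(2 + 5\right)\right) = \left(15 + \left(1 \cdot \frac{1}{2}\right)^{2} - 11 \cdot 1 \cdot \frac{1}{2}\right) - 28 \left(-4 - 7\right) = \left(15 + \left(\frac{1}{2}\right)^{2} - \frac{11}{2}\right) - 28 \left(-4 - 7\right) = \left(15 + \frac{1}{4} - \frac{11}{2}\right) - 28 \left(-11\right) = \frac{39}{4} - -308 = \frac{39}{4} + 308 = \frac{1271}{4}$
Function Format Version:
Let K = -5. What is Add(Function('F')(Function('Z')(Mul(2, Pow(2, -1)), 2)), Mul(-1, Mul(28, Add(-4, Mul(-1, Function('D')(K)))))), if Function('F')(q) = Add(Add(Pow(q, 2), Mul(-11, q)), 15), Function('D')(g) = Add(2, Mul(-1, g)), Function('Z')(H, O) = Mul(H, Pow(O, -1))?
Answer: Rational(1271, 4) ≈ 317.75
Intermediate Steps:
Function('F')(q) = Add(15, Pow(q, 2), Mul(-11, q))
Add(Function('F')(Function('Z')(Mul(2, Pow(2, -1)), 2)), Mul(-1, Mul(28, Add(-4, Mul(-1, Function('D')(K)))))) = Add(Add(15, Pow(Mul(Mul(2, Pow(2, -1)), Pow(2, -1)), 2), Mul(-11, Mul(Mul(2, Pow(2, -1)), Pow(2, -1)))), Mul(-1, Mul(28, Add(-4, Mul(-1, Add(2, Mul(-1, -5))))))) = Add(Add(15, Pow(Mul(Mul(2, Rational(1, 2)), Rational(1, 2)), 2), Mul(-11, Mul(Mul(2, Rational(1, 2)), Rational(1, 2)))), Mul(-1, Mul(28, Add(-4, Mul(-1, Add(2, 5)))))) = Add(Add(15, Pow(Mul(1, Rational(1, 2)), 2), Mul(-11, Mul(1, Rational(1, 2)))), Mul(-1, Mul(28, Add(-4, Mul(-1, 7))))) = Add(Add(15, Pow(Rational(1, 2), 2), Mul(-11, Rational(1, 2))), Mul(-1, Mul(28, Add(-4, -7)))) = Add(Add(15, Rational(1, 4), Rational(-11, 2)), Mul(-1, Mul(28, -11))) = Add(Rational(39, 4), Mul(-1, -308)) = Add(Rational(39, 4), 308) = Rational(1271, 4)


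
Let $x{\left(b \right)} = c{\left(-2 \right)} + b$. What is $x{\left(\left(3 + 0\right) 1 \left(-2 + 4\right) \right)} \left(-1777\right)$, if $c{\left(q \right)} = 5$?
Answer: $-19547$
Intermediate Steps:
$x{\left(b \right)} = 5 + b$
$x{\left(\left(3 + 0\right) 1 \left(-2 + 4\right) \right)} \left(-1777\right) = \left(5 + \left(3 + 0\right) 1 \left(-2 + 4\right)\right) \left(-1777\right) = \left(5 + 3 \cdot 1 \cdot 2\right) \left(-1777\right) = \left(5 + 3 \cdot 2\right) \left(-1777\right) = \left(5 + 6\right) \left(-1777\right) = 11 \left(-1777\right) = -19547$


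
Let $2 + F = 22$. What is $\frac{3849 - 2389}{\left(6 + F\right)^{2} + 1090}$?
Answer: $\frac{730}{883} \approx 0.82673$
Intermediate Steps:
$F = 20$ ($F = -2 + 22 = 20$)
$\frac{3849 - 2389}{\left(6 + F\right)^{2} + 1090} = \frac{3849 - 2389}{\left(6 + 20\right)^{2} + 1090} = \frac{1460}{26^{2} + 1090} = \frac{1460}{676 + 1090} = \frac{1460}{1766} = 1460 \cdot \frac{1}{1766} = \frac{730}{883}$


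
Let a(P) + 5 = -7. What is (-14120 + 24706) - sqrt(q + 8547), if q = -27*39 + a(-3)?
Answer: 10586 - sqrt(7482) ≈ 10500.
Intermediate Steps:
a(P) = -12 (a(P) = -5 - 7 = -12)
q = -1065 (q = -27*39 - 12 = -1053 - 12 = -1065)
(-14120 + 24706) - sqrt(q + 8547) = (-14120 + 24706) - sqrt(-1065 + 8547) = 10586 - sqrt(7482)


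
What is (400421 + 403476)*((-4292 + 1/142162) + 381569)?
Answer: 43116575762853875/142162 ≈ 3.0329e+11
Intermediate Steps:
(400421 + 403476)*((-4292 + 1/142162) + 381569) = 803897*((-4292 + 1/142162) + 381569) = 803897*(-610159303/142162 + 381569) = 803897*(53634452875/142162) = 43116575762853875/142162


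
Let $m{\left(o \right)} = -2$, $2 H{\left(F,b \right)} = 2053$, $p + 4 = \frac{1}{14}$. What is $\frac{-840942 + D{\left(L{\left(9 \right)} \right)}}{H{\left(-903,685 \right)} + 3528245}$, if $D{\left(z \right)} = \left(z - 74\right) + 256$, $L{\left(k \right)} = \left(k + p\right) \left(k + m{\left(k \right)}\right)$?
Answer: $- \frac{1681449}{7058543} \approx -0.23821$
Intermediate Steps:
$p = - \frac{55}{14}$ ($p = -4 + \frac{1}{14} = - \frac{55}{14} \approx -3.9286$)
$H{\left(F,b \right)} = \frac{2053}{2}$ ($H{\left(F,b \right)} = \frac{1}{2} \cdot 2053 = \frac{2053}{2}$)
$L{\left(k \right)} = \left(-2 + k\right) \left(- \frac{55}{14} + k\right)$ ($L{\left(k \right)} = \left(k - \frac{55}{14}\right) \left(k - 2\right) = \left(- \frac{55}{14} + k\right) \left(-2 + k\right) = \left(-2 + k\right) \left(- \frac{55}{14} + k\right)$)
$D{\left(z \right)} = 182 + z$ ($D{\left(z \right)} = \left(-74 + z\right) + 256 = 182 + z$)
$\frac{-840942 + D{\left(L{\left(9 \right)} \right)}}{H{\left(-903,685 \right)} + 3528245} = \frac{-840942 + \left(182 + \left(\frac{55}{7} + 9^{2} - \frac{747}{14}\right)\right)}{\frac{2053}{2} + 3528245} = \frac{-840942 + \left(182 + \left(\frac{55}{7} + 81 - \frac{747}{14}\right)\right)}{\frac{7058543}{2}} = \left(-840942 + \left(182 + \frac{71}{2}\right)\right) \frac{2}{7058543} = \left(-840942 + \frac{435}{2}\right) \frac{2}{7058543} = \left(- \frac{1681449}{2}\right) \frac{2}{7058543} = - \frac{1681449}{7058543}$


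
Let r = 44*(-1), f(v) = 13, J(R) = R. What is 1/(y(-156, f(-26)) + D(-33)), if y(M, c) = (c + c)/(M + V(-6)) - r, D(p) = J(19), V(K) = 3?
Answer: 153/9613 ≈ 0.015916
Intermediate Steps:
D(p) = 19
r = -44
y(M, c) = 44 + 2*c/(3 + M) (y(M, c) = (c + c)/(M + 3) - 1*(-44) = (2*c)/(3 + M) + 44 = 2*c/(3 + M) + 44 = 44 + 2*c/(3 + M))
1/(y(-156, f(-26)) + D(-33)) = 1/(2*(66 + 13 + 22*(-156))/(3 - 156) + 19) = 1/(2*(66 + 13 - 3432)/(-153) + 19) = 1/(2*(-1/153)*(-3353) + 19) = 1/(6706/153 + 19) = 1/(9613/153) = 153/9613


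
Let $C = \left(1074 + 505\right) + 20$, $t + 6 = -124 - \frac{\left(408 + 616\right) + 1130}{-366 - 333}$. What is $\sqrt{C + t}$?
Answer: $\frac{\sqrt{79917835}}{233} \approx 38.368$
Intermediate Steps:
$t = - \frac{29572}{233}$ ($t = -6 - \left(124 + \frac{\left(408 + 616\right) + 1130}{-366 - 333}\right) = -6 - \left(124 + \frac{1024 + 1130}{-699}\right) = -6 - \left(124 + 2154 \left(- \frac{1}{699}\right)\right) = -6 - \frac{28174}{233} = - \frac{29572}{233} \approx -126.92$)
$C = 1599$ ($C = 1579 + 20 = 1599$)
$\sqrt{C + t} = \sqrt{1599 - \frac{29572}{233}} = \sqrt{\frac{342995}{233}} = \frac{\sqrt{79917835}}{233}$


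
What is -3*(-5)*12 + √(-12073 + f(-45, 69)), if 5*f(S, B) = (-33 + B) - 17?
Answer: 180 + I*√301730/5 ≈ 180.0 + 109.86*I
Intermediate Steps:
f(S, B) = -10 + B/5 (f(S, B) = ((-33 + B) - 17)/5 = (-50 + B)/5 = -10 + B/5)
-3*(-5)*12 + √(-12073 + f(-45, 69)) = -3*(-5)*12 + √(-12073 + (-10 + (⅕)*69)) = 15*12 + √(-12073 + (-10 + 69/5)) = 180 + √(-12073 + 19/5) = 180 + √(-60346/5) = 180 + I*√301730/5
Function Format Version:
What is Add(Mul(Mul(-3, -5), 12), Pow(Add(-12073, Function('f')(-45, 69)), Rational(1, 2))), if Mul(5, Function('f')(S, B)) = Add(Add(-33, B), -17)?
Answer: Add(180, Mul(Rational(1, 5), I, Pow(301730, Rational(1, 2)))) ≈ Add(180.00, Mul(109.86, I))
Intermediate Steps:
Function('f')(S, B) = Add(-10, Mul(Rational(1, 5), B)) (Function('f')(S, B) = Mul(Rational(1, 5), Add(Add(-33, B), -17)) = Mul(Rational(1, 5), Add(-50, B)) = Add(-10, Mul(Rational(1, 5), B)))
Add(Mul(Mul(-3, -5), 12), Pow(Add(-12073, Function('f')(-45, 69)), Rational(1, 2))) = Add(Mul(Mul(-3, -5), 12), Pow(Add(-12073, Add(-10, Mul(Rational(1, 5), 69))), Rational(1, 2))) = Add(Mul(15, 12), Pow(Add(-12073, Add(-10, Rational(69, 5))), Rational(1, 2))) = Add(180, Pow(Add(-12073, Rational(19, 5)), Rational(1, 2))) = Add(180, Pow(Rational(-60346, 5), Rational(1, 2))) = Add(180, Mul(Rational(1, 5), I, Pow(301730, Rational(1, 2))))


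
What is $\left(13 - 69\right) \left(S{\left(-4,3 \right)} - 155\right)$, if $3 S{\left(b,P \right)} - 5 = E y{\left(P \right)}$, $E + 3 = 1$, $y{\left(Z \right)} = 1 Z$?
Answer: $\frac{26096}{3} \approx 8698.7$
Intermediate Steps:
$y{\left(Z \right)} = Z$
$E = -2$ ($E = -3 + 1 = -2$)
$S{\left(b,P \right)} = \frac{5}{3} - \frac{2 P}{3}$ ($S{\left(b,P \right)} = \frac{5}{3} + \frac{\left(-2\right) P}{3} = \frac{5}{3} - \frac{2 P}{3}$)
$\left(13 - 69\right) \left(S{\left(-4,3 \right)} - 155\right) = \left(13 - 69\right) \left(\left(\frac{5}{3} - 2\right) - 155\right) = - 56 \left(- \frac{1}{3} - 155\right) = \left(-56\right) \left(- \frac{466}{3}\right) = \frac{26096}{3}$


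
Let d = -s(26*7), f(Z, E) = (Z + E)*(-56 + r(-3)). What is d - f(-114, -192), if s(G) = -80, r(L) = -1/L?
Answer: -16954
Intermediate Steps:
f(Z, E) = -167*E/3 - 167*Z/3 (f(Z, E) = (Z + E)*(-56 - 1/(-3)) = (E + Z)*(-56 - 1*(-⅓)) = (E + Z)*(-56 + ⅓) = (E + Z)*(-167/3) = -167*E/3 - 167*Z/3)
d = 80 (d = -1*(-80) = 80)
d - f(-114, -192) = 80 - (-167/3*(-192) - 167/3*(-114)) = 80 - (10688 + 6346) = 80 - 1*17034 = 80 - 17034 = -16954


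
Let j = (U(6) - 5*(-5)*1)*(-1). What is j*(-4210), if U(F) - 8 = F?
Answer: 164190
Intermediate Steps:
U(F) = 8 + F
j = -39 (j = ((8 + 6) - 5*(-5)*1)*(-1) = (14 + 25*1)*(-1) = (14 + 25)*(-1) = 39*(-1) = -39)
j*(-4210) = -39*(-4210) = 164190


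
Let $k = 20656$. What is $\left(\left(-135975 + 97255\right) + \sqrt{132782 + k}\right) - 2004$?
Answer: $-40724 + \sqrt{153438} \approx -40332.0$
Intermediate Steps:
$\left(\left(-135975 + 97255\right) + \sqrt{132782 + k}\right) - 2004 = \left(\left(-135975 + 97255\right) + \sqrt{132782 + 20656}\right) - 2004 = \left(-38720 + \sqrt{153438}\right) - 2004 = -40724 + \sqrt{153438}$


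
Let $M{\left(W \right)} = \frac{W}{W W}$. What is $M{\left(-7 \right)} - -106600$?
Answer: $\frac{746199}{7} \approx 1.066 \cdot 10^{5}$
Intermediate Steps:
$M{\left(W \right)} = \frac{1}{W}$ ($M{\left(W \right)} = \frac{W}{W^{2}} = \frac{1}{W}$)
$M{\left(-7 \right)} - -106600 = \frac{1}{-7} - -106600 = - \frac{1}{7} + 106600 = \frac{746199}{7}$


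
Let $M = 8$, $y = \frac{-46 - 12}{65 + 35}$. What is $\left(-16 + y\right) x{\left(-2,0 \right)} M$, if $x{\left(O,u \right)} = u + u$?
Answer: $0$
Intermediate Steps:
$x{\left(O,u \right)} = 2 u$
$y = - \frac{29}{50}$ ($y = - \frac{58}{100} = \left(-58\right) \frac{1}{100} = - \frac{29}{50} \approx -0.58$)
$\left(-16 + y\right) x{\left(-2,0 \right)} M = \left(-16 - \frac{29}{50}\right) 2 \cdot 0 \cdot 8 = - \frac{829 \cdot 0 \cdot 8}{50} = \left(- \frac{829}{50}\right) 0 = 0$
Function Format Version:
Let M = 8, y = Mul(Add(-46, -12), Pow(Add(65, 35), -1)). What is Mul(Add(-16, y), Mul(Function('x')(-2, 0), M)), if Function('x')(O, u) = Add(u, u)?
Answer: 0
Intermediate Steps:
Function('x')(O, u) = Mul(2, u)
y = Rational(-29, 50) (y = Mul(-58, Pow(100, -1)) = Mul(-58, Rational(1, 100)) = Rational(-29, 50) ≈ -0.58000)
Mul(Add(-16, y), Mul(Function('x')(-2, 0), M)) = Mul(Add(-16, Rational(-29, 50)), Mul(Mul(2, 0), 8)) = Mul(Rational(-829, 50), Mul(0, 8)) = Mul(Rational(-829, 50), 0) = 0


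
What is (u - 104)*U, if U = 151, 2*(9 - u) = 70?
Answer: -19630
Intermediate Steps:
u = -26 (u = 9 - ½*70 = 9 - 35 = -26)
(u - 104)*U = (-26 - 104)*151 = -130*151 = -19630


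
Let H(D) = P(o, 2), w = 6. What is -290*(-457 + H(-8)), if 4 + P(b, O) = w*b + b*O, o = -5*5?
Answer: 191690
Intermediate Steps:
o = -25
P(b, O) = -4 + 6*b + O*b (P(b, O) = -4 + (6*b + b*O) = -4 + (6*b + O*b) = -4 + 6*b + O*b)
H(D) = -204 (H(D) = -4 + 6*(-25) + 2*(-25) = -4 - 150 - 50 = -204)
-290*(-457 + H(-8)) = -290*(-457 - 204) = -290*(-661) = 191690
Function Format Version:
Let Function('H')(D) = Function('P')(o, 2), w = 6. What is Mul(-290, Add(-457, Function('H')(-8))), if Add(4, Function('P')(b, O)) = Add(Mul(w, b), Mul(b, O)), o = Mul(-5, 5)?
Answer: 191690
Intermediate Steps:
o = -25
Function('P')(b, O) = Add(-4, Mul(6, b), Mul(O, b)) (Function('P')(b, O) = Add(-4, Add(Mul(6, b), Mul(b, O))) = Add(-4, Add(Mul(6, b), Mul(O, b))) = Add(-4, Mul(6, b), Mul(O, b)))
Function('H')(D) = -204 (Function('H')(D) = Add(-4, Mul(6, -25), Mul(2, -25)) = Add(-4, -150, -50) = -204)
Mul(-290, Add(-457, Function('H')(-8))) = Mul(-290, Add(-457, -204)) = Mul(-290, -661) = 191690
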